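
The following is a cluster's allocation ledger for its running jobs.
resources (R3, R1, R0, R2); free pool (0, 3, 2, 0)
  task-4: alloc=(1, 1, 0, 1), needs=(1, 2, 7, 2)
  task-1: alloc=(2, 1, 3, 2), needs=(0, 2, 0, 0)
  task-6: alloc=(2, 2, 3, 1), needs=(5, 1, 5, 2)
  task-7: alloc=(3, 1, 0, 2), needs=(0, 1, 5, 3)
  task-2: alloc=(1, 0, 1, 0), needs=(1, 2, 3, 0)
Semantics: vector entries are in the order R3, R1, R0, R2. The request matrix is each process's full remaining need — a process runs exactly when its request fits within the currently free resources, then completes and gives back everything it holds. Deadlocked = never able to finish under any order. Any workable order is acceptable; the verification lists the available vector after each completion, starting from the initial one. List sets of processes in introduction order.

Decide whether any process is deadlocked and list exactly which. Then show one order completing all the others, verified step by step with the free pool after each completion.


The deadlocked set is task-4, task-6 and task-7.
Key observation: after task-1, task-2 the pool peaks at (3, 4, 6, 2), and each blocked process is short somewhere: task-4 on R0; task-6 on R3; task-7 on R2.
One completion order for the rest: task-1, task-2. Verifying each step:
  pool = (0, 3, 2, 0)
  task-1 needs (0, 2, 0, 0) <= (0, 3, 2, 0) -> finishes; pool += (2, 1, 3, 2) = (2, 4, 5, 2)
  task-2 needs (1, 2, 3, 0) <= (2, 4, 5, 2) -> finishes; pool += (1, 0, 1, 0) = (3, 4, 6, 2)
None of the blocked processes ever fits:
  task-4 still needs (1, 2, 7, 2) but only (3, 4, 6, 2) is free — short on R0
  task-6 still needs (5, 1, 5, 2) but only (3, 4, 6, 2) is free — short on R3
  task-7 still needs (0, 1, 5, 3) but only (3, 4, 6, 2) is free — short on R2


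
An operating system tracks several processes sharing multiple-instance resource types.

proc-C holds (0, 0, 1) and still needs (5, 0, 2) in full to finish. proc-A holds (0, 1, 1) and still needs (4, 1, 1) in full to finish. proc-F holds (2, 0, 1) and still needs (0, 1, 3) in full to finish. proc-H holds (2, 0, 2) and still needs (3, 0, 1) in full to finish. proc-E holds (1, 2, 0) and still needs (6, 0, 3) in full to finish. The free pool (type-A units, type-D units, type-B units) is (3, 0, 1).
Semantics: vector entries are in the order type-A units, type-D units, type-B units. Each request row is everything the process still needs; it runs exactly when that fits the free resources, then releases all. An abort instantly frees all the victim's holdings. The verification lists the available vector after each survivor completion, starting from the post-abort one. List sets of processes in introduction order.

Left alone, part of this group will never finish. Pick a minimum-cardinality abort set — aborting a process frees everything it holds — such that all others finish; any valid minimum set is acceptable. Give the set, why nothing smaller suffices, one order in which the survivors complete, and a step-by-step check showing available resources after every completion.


The answer: abort proc-A.
Key observation: proc-F was stuck for good until proc-A gave back (0, 1, 1); in the order shown it finishes at step 3.
Minimality: the empty abort set fails — the state is deadlocked as it stands.
Survivors finish in the order: proc-H, proc-C, proc-F, proc-E. Walking it through (pool after the aborts first):
  pool = (3, 1, 2)
  proc-H: need (3, 0, 1) fits (3, 1, 2); releases (2, 0, 2), pool now (5, 1, 4)
  proc-C: need (5, 0, 2) fits (5, 1, 4); releases (0, 0, 1), pool now (5, 1, 5)
  proc-F: need (0, 1, 3) fits (5, 1, 5); releases (2, 0, 1), pool now (7, 1, 6)
  proc-E: need (6, 0, 3) fits (7, 1, 6); releases (1, 2, 0), pool now (8, 3, 6)


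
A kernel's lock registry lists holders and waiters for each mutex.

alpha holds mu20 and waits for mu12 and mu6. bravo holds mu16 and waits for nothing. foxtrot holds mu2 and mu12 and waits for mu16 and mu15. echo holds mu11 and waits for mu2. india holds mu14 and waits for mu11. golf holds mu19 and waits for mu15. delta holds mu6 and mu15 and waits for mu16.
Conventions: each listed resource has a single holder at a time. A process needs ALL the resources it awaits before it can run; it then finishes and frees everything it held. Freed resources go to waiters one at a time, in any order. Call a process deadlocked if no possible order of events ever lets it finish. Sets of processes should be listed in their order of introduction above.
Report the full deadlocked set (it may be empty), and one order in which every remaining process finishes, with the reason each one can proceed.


The deadlocked set is empty.
Key observation: the wait relation is loop-free; peeling off processes with no waits unwinds the whole state.
One completion order for the rest: bravo, delta, foxtrot, echo, golf, india, alpha.
Walking it through:
  bravo: no waits; runs immediately, freeing mu16
  delta: everything it awaited (mu16) is free; runs, freeing mu6 and mu15
  foxtrot: everything it awaited (mu16 and mu15) is free; runs, freeing mu2 and mu12
  echo: everything it awaited (mu2) is free; runs, freeing mu11
  golf: everything it awaited (mu15) is free; runs, freeing mu19
  india: everything it awaited (mu11) is free; runs, freeing mu14
  alpha: everything it awaited (mu12 and mu6) is free; runs, freeing mu20


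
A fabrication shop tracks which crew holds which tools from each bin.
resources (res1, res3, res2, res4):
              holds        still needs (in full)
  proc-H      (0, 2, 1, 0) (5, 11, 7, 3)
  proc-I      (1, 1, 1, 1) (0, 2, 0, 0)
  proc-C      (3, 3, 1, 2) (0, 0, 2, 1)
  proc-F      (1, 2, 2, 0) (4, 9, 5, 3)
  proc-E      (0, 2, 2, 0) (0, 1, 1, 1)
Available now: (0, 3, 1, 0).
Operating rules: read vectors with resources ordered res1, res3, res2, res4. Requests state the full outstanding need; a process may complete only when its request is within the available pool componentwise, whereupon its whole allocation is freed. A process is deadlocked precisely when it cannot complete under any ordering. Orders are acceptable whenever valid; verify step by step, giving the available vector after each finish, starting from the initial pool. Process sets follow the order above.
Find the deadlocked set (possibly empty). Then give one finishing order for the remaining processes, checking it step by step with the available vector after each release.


No process is deadlocked.
Key observation: beginning at proc-I, releases accumulate fast enough that every process eventually fits.
One completion order for the rest: proc-I, proc-C, proc-E, proc-F, proc-H. Walking it through:
  pool = (0, 3, 1, 0)
  proc-I: need (0, 2, 0, 0) fits (0, 3, 1, 0); releases (1, 1, 1, 1), pool now (1, 4, 2, 1)
  proc-C: need (0, 0, 2, 1) fits (1, 4, 2, 1); releases (3, 3, 1, 2), pool now (4, 7, 3, 3)
  proc-E: need (0, 1, 1, 1) fits (4, 7, 3, 3); releases (0, 2, 2, 0), pool now (4, 9, 5, 3)
  proc-F: need (4, 9, 5, 3) fits (4, 9, 5, 3); releases (1, 2, 2, 0), pool now (5, 11, 7, 3)
  proc-H: need (5, 11, 7, 3) fits (5, 11, 7, 3); releases (0, 2, 1, 0), pool now (5, 13, 8, 3)


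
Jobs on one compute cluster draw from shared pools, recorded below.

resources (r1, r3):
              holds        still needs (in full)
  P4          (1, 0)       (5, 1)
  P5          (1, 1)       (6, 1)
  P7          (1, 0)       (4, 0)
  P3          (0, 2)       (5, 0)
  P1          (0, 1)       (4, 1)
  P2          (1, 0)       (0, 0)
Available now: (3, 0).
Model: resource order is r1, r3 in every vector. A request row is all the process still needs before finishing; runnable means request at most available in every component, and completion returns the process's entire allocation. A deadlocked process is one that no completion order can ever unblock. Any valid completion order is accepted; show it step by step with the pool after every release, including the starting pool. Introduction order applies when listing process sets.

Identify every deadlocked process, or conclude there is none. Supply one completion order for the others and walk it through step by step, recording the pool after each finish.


Nothing here is deadlocked.
Key observation: P2 fits the free pool immediately, and its release cascades until everyone finishes.
The rest can finish in the order P2, P7, P3, P4, P5, P1. Check, step by step:
  pool = (3, 0)
  P2: need (0, 0) fits (3, 0); releases (1, 0), pool now (4, 0)
  P7: need (4, 0) fits (4, 0); releases (1, 0), pool now (5, 0)
  P3: need (5, 0) fits (5, 0); releases (0, 2), pool now (5, 2)
  P4: need (5, 1) fits (5, 2); releases (1, 0), pool now (6, 2)
  P5: need (6, 1) fits (6, 2); releases (1, 1), pool now (7, 3)
  P1: need (4, 1) fits (7, 3); releases (0, 1), pool now (7, 4)


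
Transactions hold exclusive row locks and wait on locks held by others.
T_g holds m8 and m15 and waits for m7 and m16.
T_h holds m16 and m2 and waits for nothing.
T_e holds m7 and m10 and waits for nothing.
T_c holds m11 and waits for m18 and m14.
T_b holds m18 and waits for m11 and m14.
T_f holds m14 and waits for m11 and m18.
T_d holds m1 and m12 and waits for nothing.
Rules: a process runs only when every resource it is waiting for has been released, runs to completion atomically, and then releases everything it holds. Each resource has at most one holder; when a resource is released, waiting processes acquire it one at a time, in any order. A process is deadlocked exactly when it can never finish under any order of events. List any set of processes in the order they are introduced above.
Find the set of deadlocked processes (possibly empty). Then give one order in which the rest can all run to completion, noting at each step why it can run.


The deadlocked set is T_c, T_b and T_f.
Key observation: the loop T_c -> T_b -> T_c blocks itself forever; T_f is caught in further circular waits.
One completion order for the rest: T_e, T_d, T_h, T_g.
Walking it through:
  T_e waits on nothing -> runs at once and releases m7 and m10
  T_d waits on nothing -> runs at once and releases m1 and m12
  T_h waits on nothing -> runs at once and releases m16 and m2
  run T_g (all its waits — m7 and m16 — are resolved); releases m8 and m15


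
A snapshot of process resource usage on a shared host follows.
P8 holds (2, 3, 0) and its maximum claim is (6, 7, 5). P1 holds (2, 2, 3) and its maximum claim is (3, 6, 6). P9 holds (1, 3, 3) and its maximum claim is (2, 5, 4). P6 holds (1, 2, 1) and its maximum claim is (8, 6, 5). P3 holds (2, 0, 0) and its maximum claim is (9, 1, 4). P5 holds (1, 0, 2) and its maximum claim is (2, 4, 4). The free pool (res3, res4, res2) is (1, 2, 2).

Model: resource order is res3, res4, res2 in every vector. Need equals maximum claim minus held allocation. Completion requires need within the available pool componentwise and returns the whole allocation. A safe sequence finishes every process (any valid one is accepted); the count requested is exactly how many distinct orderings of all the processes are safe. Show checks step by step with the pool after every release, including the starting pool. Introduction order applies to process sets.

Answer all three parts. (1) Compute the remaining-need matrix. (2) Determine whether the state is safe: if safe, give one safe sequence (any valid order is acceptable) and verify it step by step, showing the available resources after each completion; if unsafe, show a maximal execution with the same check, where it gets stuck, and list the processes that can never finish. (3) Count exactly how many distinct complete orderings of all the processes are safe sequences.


(1) Need matrix, components ordered res3, res4, res2:
  P8: (4, 4, 5)
  P1: (1, 4, 3)
  P9: (1, 2, 1)
  P6: (7, 4, 4)
  P3: (7, 1, 4)
  P5: (1, 4, 2)
(2) SAFE — a valid safe sequence is P9, P1, P5, P8, P3, P6.
Key observation: the first exact fit in this order is P9 — it needs (1, 2, 1) with (1, 2, 2) free, meeting a requested resource to the last unit.
Check, step by step:
  pool = (1, 2, 2)
  P9 needs (1, 2, 1) <= (1, 2, 2) -> finishes; pool += (1, 3, 3) = (2, 5, 5)
  P1 needs (1, 4, 3) <= (2, 5, 5) -> finishes; pool += (2, 2, 3) = (4, 7, 8)
  P5 needs (1, 4, 2) <= (4, 7, 8) -> finishes; pool += (1, 0, 2) = (5, 7, 10)
  P8 needs (4, 4, 5) <= (5, 7, 10) -> finishes; pool += (2, 3, 0) = (7, 10, 10)
  P3 needs (7, 1, 4) <= (7, 10, 10) -> finishes; pool += (2, 0, 0) = (9, 10, 10)
  P6 needs (7, 4, 4) <= (9, 10, 10) -> finishes; pool += (1, 2, 1) = (10, 12, 11)
(3) Exactly 6 of the possible complete orderings are safe sequences.


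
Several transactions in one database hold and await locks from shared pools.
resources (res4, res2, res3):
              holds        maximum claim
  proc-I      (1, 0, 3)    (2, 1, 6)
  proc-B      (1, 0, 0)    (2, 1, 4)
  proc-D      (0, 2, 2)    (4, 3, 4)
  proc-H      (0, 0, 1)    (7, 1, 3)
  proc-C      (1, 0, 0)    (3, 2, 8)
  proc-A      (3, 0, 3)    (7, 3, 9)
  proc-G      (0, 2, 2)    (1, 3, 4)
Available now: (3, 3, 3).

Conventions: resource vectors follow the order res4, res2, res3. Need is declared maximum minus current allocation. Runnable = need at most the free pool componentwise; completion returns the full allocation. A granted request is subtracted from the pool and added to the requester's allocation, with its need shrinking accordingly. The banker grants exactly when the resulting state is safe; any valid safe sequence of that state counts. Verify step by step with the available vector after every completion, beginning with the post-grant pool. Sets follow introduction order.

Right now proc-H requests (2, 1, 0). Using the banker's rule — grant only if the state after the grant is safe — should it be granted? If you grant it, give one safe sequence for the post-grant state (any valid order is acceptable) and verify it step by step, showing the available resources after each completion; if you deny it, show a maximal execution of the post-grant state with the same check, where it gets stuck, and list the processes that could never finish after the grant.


GRANT: granting preserves safety; a valid post-grant sequence is proc-G, proc-I, proc-C, proc-B, proc-A, proc-D, proc-H.
Key observation: post-grant, (1, 2, 3) remains, and an order beginning with proc-G completes everyone.
Step-by-step check of the post-grant state:
  pool = (1, 2, 3)
  proc-G: need (1, 1, 2) fits (1, 2, 3); releases (0, 2, 2), pool now (1, 4, 5)
  proc-I: need (1, 1, 3) fits (1, 4, 5); releases (1, 0, 3), pool now (2, 4, 8)
  proc-C: need (2, 2, 8) fits (2, 4, 8); releases (1, 0, 0), pool now (3, 4, 8)
  proc-B: need (1, 1, 4) fits (3, 4, 8); releases (1, 0, 0), pool now (4, 4, 8)
  proc-A: need (4, 3, 6) fits (4, 4, 8); releases (3, 0, 3), pool now (7, 4, 11)
  proc-D: need (4, 1, 2) fits (7, 4, 11); releases (0, 2, 2), pool now (7, 6, 13)
  proc-H: need (5, 0, 2) fits (7, 6, 13); releases (2, 1, 1), pool now (9, 7, 14)


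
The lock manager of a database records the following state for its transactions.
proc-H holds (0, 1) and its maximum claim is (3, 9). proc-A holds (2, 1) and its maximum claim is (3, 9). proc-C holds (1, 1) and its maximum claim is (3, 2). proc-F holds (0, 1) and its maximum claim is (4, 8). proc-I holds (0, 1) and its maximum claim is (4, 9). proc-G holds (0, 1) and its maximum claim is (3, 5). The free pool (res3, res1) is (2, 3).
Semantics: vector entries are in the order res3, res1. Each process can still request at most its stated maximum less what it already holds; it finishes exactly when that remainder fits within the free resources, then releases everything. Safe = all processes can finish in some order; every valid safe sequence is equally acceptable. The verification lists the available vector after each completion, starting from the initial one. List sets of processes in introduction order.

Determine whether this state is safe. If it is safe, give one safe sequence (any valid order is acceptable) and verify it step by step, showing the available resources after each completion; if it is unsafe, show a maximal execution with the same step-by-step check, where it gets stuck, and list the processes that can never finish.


The state is UNSAFE.
Key observation: proc-C, proc-G can finish, but then (3, 5) is all there is, and the blocked group's res1 demands exceed it.
Going as far as possible: proc-C, proc-G; after that, nothing fits. Check, step by step:
  pool = (2, 3)
  proc-C needs (2, 1) <= (2, 3) -> finishes; pool += (1, 1) = (3, 4)
  proc-G needs (3, 4) <= (3, 4) -> finishes; pool += (0, 1) = (3, 5)
  proc-H still needs (3, 8) but only (3, 5) is free — short on res1
  proc-A still needs (1, 8) but only (3, 5) is free — short on res1
  proc-F still needs (4, 7) but only (3, 5) is free — short on res3 and res1
  proc-I still needs (4, 8) but only (3, 5) is free — short on res3 and res1
Never able to finish: proc-H, proc-A, proc-F and proc-I.


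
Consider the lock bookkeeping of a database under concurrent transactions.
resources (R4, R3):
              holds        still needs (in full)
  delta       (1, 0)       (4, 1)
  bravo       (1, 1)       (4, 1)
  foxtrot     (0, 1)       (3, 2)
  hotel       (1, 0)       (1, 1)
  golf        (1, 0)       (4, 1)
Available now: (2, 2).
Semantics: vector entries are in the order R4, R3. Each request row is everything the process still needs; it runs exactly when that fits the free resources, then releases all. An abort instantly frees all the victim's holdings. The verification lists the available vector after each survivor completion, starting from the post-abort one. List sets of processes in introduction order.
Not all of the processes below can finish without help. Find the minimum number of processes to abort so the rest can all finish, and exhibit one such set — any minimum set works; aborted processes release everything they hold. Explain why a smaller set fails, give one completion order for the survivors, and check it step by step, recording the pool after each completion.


Abort golf.
Key observation: the deadlocked delta becomes finishable only because golf released (1, 0); it completes at step 2 below.
No smaller set exists: with zero aborts the deadlock remains.
One survivor order: hotel, delta, bravo, foxtrot. Walking it through (post-abort pool first):
  pool = (3, 2)
  hotel: need (1, 1) fits (3, 2); releases (1, 0), pool now (4, 2)
  delta: need (4, 1) fits (4, 2); releases (1, 0), pool now (5, 2)
  bravo: need (4, 1) fits (5, 2); releases (1, 1), pool now (6, 3)
  foxtrot: need (3, 2) fits (6, 3); releases (0, 1), pool now (6, 4)


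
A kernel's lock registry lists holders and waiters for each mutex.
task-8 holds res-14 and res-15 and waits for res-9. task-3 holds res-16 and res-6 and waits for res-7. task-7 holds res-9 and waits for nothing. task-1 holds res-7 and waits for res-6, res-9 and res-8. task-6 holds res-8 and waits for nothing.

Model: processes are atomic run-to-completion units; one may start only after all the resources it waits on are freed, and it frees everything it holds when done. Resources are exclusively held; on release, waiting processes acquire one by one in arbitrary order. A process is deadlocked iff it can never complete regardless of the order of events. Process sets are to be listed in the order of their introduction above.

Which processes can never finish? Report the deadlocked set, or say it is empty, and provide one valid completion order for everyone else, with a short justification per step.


The deadlocked set is task-3 and task-1.
Key observation: the wait chain closes on itself along task-3 -> task-1 -> task-3; no other process is dragged down with it.
A valid finishing order for the others: task-7, task-6, task-8.
Check, step by step:
  task-7 waits on nothing -> runs at once and releases res-9
  task-6 waits on nothing -> runs at once and releases res-8
  task-8: everything it awaited (res-9) is free; runs, freeing res-14 and res-15


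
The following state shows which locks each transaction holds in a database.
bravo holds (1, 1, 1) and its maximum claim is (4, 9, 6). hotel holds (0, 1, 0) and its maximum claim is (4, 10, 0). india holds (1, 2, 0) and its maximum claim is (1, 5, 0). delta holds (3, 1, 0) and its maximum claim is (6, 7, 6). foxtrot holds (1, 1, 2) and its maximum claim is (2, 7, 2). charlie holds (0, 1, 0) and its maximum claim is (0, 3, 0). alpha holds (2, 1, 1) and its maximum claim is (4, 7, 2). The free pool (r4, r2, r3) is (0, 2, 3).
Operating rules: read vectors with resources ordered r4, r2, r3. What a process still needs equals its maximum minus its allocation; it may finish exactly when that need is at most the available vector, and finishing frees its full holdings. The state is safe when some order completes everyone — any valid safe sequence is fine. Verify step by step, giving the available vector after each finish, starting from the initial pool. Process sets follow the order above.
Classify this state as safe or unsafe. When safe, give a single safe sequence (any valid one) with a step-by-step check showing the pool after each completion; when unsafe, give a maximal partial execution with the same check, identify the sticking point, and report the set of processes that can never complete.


UNSAFE.
Key observation: the wall is r2: completing charlie, india brings the pool only to (1, 5, 3), and all the rest need more.
The run charlie, india cannot be extended any further. Verifying each step:
  pool = (0, 2, 3)
  run charlie (needs (0, 2, 0), free (0, 2, 3)); after release of (0, 1, 0) the pool is (0, 3, 3)
  run india (needs (0, 3, 0), free (0, 3, 3)); after release of (1, 2, 0) the pool is (1, 5, 3)
  blocked: bravo wants (3, 8, 5), pool (1, 5, 3) — not enough r4, r2 and r3
  blocked: hotel wants (4, 9, 0), pool (1, 5, 3) — not enough r4 and r2
  blocked: delta wants (3, 6, 6), pool (1, 5, 3) — not enough r4, r2 and r3
  blocked: foxtrot wants (1, 6, 0), pool (1, 5, 3) — not enough r2
  blocked: alpha wants (2, 6, 1), pool (1, 5, 3) — not enough r4 and r2
Permanently blocked: bravo, hotel, delta, foxtrot and alpha.


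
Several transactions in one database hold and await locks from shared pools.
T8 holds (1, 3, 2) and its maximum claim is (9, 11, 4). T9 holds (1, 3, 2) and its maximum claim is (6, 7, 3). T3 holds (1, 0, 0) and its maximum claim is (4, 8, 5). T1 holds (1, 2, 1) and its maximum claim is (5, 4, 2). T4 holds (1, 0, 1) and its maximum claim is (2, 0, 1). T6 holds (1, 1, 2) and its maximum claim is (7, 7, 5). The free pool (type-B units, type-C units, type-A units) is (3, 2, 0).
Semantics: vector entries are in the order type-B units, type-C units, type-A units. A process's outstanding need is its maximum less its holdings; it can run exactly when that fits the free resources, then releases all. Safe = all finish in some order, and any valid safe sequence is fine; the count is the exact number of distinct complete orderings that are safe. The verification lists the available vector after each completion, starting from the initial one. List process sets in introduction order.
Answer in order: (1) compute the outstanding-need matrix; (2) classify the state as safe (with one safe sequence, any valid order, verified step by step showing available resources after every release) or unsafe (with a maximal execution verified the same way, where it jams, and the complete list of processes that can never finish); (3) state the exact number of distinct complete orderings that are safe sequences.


(1) Need matrix, components ordered type-B units, type-C units, type-A units:
  T8: (8, 8, 2)
  T9: (5, 4, 1)
  T3: (3, 8, 5)
  T1: (4, 2, 1)
  T4: (1, 0, 0)
  T6: (6, 6, 3)
(2) SAFE, for example via the order T4, T1, T9, T6, T3, T8.
Key observation: at T1 the run first touches a limit — (4, 2, 1) against (4, 2, 1), exact on a resource it actually requests.
Walking it through:
  pool = (3, 2, 0)
  T4: need (1, 0, 0) fits (3, 2, 0); releases (1, 0, 1), pool now (4, 2, 1)
  T1: need (4, 2, 1) fits (4, 2, 1); releases (1, 2, 1), pool now (5, 4, 2)
  T9: need (5, 4, 1) fits (5, 4, 2); releases (1, 3, 2), pool now (6, 7, 4)
  T6: need (6, 6, 3) fits (6, 7, 4); releases (1, 1, 2), pool now (7, 8, 6)
  T3: need (3, 8, 5) fits (7, 8, 6); releases (1, 0, 0), pool now (8, 8, 6)
  T8: need (8, 8, 2) fits (8, 8, 6); releases (1, 3, 2), pool now (9, 11, 8)
(3) The exact count: 1 of the possible complete orderings is a safe sequence.


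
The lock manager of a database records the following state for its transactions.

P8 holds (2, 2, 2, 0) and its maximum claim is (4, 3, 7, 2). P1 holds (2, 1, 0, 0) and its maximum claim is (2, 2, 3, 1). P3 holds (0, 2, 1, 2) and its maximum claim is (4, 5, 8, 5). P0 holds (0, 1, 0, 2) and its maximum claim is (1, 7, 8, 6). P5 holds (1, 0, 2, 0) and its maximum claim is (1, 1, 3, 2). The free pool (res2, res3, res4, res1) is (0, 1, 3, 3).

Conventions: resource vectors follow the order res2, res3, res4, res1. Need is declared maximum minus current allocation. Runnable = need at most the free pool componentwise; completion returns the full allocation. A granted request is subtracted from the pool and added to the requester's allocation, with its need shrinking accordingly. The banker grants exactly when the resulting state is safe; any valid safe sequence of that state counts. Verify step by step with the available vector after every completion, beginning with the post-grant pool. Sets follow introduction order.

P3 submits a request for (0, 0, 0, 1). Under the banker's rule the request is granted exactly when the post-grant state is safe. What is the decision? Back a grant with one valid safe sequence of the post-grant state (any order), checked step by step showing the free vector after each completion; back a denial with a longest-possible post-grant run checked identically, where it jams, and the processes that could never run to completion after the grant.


GRANT — the state after the grant stays safe, e.g. via P1, P5, P8, P3, P0.
Key observation: the grant leaves (0, 1, 3, 2) free — enough for P1, whose release restarts the cascade.
Check on the post-grant state, step by step:
  pool = (0, 1, 3, 2)
  P1: need (0, 1, 3, 1) fits (0, 1, 3, 2); releases (2, 1, 0, 0), pool now (2, 2, 3, 2)
  P5: need (0, 1, 1, 2) fits (2, 2, 3, 2); releases (1, 0, 2, 0), pool now (3, 2, 5, 2)
  P8: need (2, 1, 5, 2) fits (3, 2, 5, 2); releases (2, 2, 2, 0), pool now (5, 4, 7, 2)
  P3: need (4, 3, 7, 2) fits (5, 4, 7, 2); releases (0, 2, 1, 3), pool now (5, 6, 8, 5)
  P0: need (1, 6, 8, 4) fits (5, 6, 8, 5); releases (0, 1, 0, 2), pool now (5, 7, 8, 7)


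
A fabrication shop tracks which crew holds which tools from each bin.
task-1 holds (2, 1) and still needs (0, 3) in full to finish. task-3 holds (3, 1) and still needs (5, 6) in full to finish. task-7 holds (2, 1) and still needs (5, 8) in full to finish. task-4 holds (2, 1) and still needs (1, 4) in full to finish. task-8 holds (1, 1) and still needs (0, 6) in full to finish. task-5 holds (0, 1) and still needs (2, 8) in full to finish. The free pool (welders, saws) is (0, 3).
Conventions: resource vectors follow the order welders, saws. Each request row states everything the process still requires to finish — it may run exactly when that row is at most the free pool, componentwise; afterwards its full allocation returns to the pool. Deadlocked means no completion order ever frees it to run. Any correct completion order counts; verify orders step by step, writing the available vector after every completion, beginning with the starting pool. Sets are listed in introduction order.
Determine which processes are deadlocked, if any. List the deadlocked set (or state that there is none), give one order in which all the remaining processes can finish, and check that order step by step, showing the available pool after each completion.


The deadlocked set is task-3, task-7, task-8 and task-5.
Key observation: once task-1, task-4 finish, the pool peaks at (4, 5) — and every remaining process still needs more saws than that.
One completion order for the rest: task-1, task-4. Walking it through:
  pool = (0, 3)
  run task-1 (needs (0, 3), free (0, 3)); after release of (2, 1) the pool is (2, 4)
  run task-4 (needs (1, 4), free (2, 4)); after release of (2, 1) the pool is (4, 5)
None of the blocked processes ever fits:
  task-3 cannot run: need (5, 6) vs free (4, 5) (insufficient welders and saws)
  task-7 cannot run: need (5, 8) vs free (4, 5) (insufficient welders and saws)
  task-8 cannot run: need (0, 6) vs free (4, 5) (insufficient saws)
  task-5 cannot run: need (2, 8) vs free (4, 5) (insufficient saws)


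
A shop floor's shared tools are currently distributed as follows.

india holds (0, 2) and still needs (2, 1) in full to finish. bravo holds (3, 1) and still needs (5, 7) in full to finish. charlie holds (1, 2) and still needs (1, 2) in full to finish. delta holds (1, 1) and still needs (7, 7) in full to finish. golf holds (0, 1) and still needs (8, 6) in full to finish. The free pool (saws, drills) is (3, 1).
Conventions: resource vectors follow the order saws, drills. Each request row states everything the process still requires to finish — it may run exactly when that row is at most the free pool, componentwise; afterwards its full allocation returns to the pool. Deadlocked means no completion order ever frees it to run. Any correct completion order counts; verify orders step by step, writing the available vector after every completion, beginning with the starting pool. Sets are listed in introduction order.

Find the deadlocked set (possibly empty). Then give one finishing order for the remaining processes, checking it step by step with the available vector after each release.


Deadlocked set: bravo, delta and golf.
Key observation: the wall is saws: completing india, charlie brings the pool only to (4, 5), and all the rest need more.
One completion order for the rest: india, charlie. Step-by-step check:
  pool = (3, 1)
  run india (needs (2, 1), free (3, 1)); after release of (0, 2) the pool is (3, 3)
  run charlie (needs (1, 2), free (3, 3)); after release of (1, 2) the pool is (4, 5)
The stuck group stays short no matter what:
  blocked: bravo wants (5, 7), pool (4, 5) — not enough saws and drills
  blocked: delta wants (7, 7), pool (4, 5) — not enough saws and drills
  blocked: golf wants (8, 6), pool (4, 5) — not enough saws and drills


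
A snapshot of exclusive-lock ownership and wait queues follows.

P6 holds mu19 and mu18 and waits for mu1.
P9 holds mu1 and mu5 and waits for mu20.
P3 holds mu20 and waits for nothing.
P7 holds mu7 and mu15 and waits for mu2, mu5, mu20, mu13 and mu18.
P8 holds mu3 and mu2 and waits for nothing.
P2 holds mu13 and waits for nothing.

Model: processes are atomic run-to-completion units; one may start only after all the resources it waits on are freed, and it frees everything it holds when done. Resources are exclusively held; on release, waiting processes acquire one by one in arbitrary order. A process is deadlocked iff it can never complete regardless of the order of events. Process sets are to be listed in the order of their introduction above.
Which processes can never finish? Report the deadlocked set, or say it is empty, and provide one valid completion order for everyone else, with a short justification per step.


Nothing here is deadlocked.
Key observation: every chain of waits terminates; starting from the processes that wait on nothing, all the rest unlock in turn.
A valid finishing order for the others: P8, P2, P3, P9, P6, P7.
Check, step by step:
  P8: no waits; runs immediately, freeing mu3 and mu2
  P2: no waits; runs immediately, freeing mu13
  P3: no waits; runs immediately, freeing mu20
  run P9 (all its waits — mu20 — are resolved); releases mu1 and mu5
  run P6 (all its waits — mu1 — are resolved); releases mu19 and mu18
  run P7 (all its waits — mu2, mu5, mu20, mu13 and mu18 — are resolved); releases mu7 and mu15


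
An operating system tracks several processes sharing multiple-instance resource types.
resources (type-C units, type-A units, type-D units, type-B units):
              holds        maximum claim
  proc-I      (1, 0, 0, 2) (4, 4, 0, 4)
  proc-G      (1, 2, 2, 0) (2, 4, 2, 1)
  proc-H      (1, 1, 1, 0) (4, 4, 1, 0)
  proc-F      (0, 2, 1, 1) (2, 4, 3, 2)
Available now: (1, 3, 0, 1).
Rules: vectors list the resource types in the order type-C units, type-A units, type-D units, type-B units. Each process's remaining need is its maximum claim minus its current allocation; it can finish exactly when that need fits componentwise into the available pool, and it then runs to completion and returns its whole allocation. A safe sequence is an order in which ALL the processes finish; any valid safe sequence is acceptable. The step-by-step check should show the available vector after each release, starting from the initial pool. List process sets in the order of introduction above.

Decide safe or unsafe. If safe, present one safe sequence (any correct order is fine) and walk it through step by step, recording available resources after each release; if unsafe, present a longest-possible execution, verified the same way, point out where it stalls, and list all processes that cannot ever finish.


The state is UNSAFE.
Key observation: proc-G, proc-F can finish, but then (2, 7, 3, 2) is all there is, and the blocked group's type-C units demands exceed it.
Going as far as possible: proc-G, proc-F; after that, nothing fits. Step-by-step check:
  pool = (1, 3, 0, 1)
  run proc-G (needs (1, 2, 0, 1), free (1, 3, 0, 1)); after release of (1, 2, 2, 0) the pool is (2, 5, 2, 1)
  run proc-F (needs (2, 2, 2, 1), free (2, 5, 2, 1)); after release of (0, 2, 1, 1) the pool is (2, 7, 3, 2)
  proc-I cannot run: need (3, 4, 0, 2) vs free (2, 7, 3, 2) (insufficient type-C units)
  proc-H cannot run: need (3, 3, 0, 0) vs free (2, 7, 3, 2) (insufficient type-C units)
Permanently blocked: proc-I and proc-H.


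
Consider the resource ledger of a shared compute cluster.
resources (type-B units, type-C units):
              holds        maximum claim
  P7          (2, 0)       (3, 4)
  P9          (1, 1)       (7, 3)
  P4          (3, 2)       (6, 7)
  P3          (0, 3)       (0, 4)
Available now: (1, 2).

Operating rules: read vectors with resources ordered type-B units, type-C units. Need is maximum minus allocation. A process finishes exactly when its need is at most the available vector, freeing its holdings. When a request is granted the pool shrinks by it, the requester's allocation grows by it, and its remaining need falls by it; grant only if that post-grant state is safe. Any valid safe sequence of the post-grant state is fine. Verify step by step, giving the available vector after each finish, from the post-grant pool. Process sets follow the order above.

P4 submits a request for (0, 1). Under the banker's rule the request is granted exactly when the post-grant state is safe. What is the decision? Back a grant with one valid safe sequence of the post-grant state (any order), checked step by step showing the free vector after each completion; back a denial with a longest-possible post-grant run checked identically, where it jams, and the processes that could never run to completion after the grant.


GRANT: granting preserves safety; a valid post-grant sequence is P3, P7, P4, P9.
Key observation: (1, 1) free after granting still covers P3 first, and each release covers the next.
Verifying the post-grant state step by step:
  pool = (1, 1)
  run P3 (needs (0, 1), free (1, 1)); after release of (0, 3) the pool is (1, 4)
  run P7 (needs (1, 4), free (1, 4)); after release of (2, 0) the pool is (3, 4)
  run P4 (needs (3, 4), free (3, 4)); after release of (3, 3) the pool is (6, 7)
  run P9 (needs (6, 2), free (6, 7)); after release of (1, 1) the pool is (7, 8)


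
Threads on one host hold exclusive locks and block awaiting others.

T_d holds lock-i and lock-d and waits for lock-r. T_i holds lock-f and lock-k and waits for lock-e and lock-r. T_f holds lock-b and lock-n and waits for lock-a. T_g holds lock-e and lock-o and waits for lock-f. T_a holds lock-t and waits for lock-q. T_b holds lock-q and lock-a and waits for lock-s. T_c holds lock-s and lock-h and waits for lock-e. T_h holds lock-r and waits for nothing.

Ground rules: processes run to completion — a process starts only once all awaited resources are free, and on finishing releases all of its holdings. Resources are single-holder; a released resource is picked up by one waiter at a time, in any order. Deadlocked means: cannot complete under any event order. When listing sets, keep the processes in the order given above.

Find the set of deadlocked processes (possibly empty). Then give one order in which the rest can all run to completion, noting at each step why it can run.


Deadlocked: T_i, T_f, T_g, T_a, T_b and T_c.
Key observation: T_i -> T_g -> T_i is a circular wait — nothing in it can go first; T_f, T_a, T_b and T_c wait into the deadlock from upstream.
A valid finishing order for the others: T_h, T_d.
Verifying each step:
  T_h: no waits; runs immediately, freeing lock-r
  T_d waits on lock-r — all released -> runs and releases lock-i and lock-d


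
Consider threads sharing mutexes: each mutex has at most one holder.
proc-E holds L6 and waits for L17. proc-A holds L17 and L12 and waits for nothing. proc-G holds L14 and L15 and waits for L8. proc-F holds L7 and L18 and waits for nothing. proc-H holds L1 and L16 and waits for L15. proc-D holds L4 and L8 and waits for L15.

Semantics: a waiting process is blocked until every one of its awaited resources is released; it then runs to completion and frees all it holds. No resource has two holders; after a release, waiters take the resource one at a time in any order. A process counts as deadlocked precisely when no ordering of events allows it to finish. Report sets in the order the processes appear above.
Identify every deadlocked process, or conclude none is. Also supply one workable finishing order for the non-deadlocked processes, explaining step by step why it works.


Deadlocked set: proc-G, proc-H and proc-D.
Key observation: along proc-G -> proc-D -> proc-G, each member waits on what the next one holds — a deadlock; proc-H waits into the deadlock from upstream.
A valid finishing order for the others: proc-A, proc-E, proc-F.
Check, step by step:
  proc-A waits on nothing -> runs at once and releases L17 and L12
  proc-E waits on L17 — all released -> runs and releases L6
  proc-F waits on nothing -> runs at once and releases L7 and L18


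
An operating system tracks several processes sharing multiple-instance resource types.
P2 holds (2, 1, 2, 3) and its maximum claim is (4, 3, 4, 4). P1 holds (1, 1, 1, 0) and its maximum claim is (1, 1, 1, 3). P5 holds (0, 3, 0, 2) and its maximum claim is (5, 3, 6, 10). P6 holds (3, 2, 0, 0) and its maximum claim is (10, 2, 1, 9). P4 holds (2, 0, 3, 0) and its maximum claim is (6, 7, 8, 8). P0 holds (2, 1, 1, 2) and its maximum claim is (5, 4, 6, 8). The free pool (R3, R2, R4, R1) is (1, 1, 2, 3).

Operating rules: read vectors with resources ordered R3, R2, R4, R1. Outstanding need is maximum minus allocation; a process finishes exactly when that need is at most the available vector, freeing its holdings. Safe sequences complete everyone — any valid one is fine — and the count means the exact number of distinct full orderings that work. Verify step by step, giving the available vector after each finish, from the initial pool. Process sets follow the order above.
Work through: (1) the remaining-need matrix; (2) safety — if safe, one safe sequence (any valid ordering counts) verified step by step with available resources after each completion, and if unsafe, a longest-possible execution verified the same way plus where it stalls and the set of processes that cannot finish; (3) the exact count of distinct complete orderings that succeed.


(1) Outstanding need per process (order R3, R2, R4, R1):
  P2: (2, 2, 2, 1)
  P1: (0, 0, 0, 3)
  P5: (5, 0, 6, 8)
  P6: (7, 0, 1, 9)
  P4: (4, 7, 5, 8)
  P0: (3, 3, 5, 6)
(2) The state is SAFE; one workable sequence: P1, P2, P0, P5, P4, P6.
Key observation: P1 is the earliest step where a requested resource binds exactly: need (0, 0, 0, 3), pool (1, 1, 2, 3) at its turn.
Walking it through:
  pool = (1, 1, 2, 3)
  run P1 (needs (0, 0, 0, 3), free (1, 1, 2, 3)); after release of (1, 1, 1, 0) the pool is (2, 2, 3, 3)
  run P2 (needs (2, 2, 2, 1), free (2, 2, 3, 3)); after release of (2, 1, 2, 3) the pool is (4, 3, 5, 6)
  run P0 (needs (3, 3, 5, 6), free (4, 3, 5, 6)); after release of (2, 1, 1, 2) the pool is (6, 4, 6, 8)
  run P5 (needs (5, 0, 6, 8), free (6, 4, 6, 8)); after release of (0, 3, 0, 2) the pool is (6, 7, 6, 10)
  run P4 (needs (4, 7, 5, 8), free (6, 7, 6, 10)); after release of (2, 0, 3, 0) the pool is (8, 7, 9, 10)
  run P6 (needs (7, 0, 1, 9), free (8, 7, 9, 10)); after release of (3, 2, 0, 0) the pool is (11, 9, 9, 10)
(3) Precisely 1 of the possible complete orderings is a safe sequence.
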